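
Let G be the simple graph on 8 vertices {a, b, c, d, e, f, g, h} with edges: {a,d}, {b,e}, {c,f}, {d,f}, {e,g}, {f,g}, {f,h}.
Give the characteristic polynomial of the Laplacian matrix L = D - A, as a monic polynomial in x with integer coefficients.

Reading degrees in the order [a, b, c, d, e, f, g, h] gives [1, 1, 1, 2, 2, 4, 2, 1]; set D = diag(1, 1, 1, 2, 2, 4, 2, 1) and form L = D - A. Computing det(xI - L) by cofactor expansion (or equivalently via sum-over-permutations) gives x^8 - 14x^7 + 75x^6 - 198x^5 + 275x^4 - 198x^3 + 67x^2 - 8x. The constant term is 0 because L is singular (the all-ones vector lies in its kernel). The eigenvalues sum to 14, which equals trace(L) = 2|E|. By the matrix-tree theorem the graph has (1/8) * product of the nonzero eigenvalues = 1 spanning tree.

x^8 - 14x^7 + 75x^6 - 198x^5 + 275x^4 - 198x^3 + 67x^2 - 8x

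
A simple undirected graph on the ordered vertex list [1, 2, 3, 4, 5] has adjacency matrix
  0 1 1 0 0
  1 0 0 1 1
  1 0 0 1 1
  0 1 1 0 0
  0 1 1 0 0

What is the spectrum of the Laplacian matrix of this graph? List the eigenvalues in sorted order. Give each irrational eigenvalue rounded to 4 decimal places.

Reading degrees in the order [1, 2, 3, 4, 5] gives [2, 3, 3, 2, 2]; set D = diag(2, 3, 3, 2, 2) and form L = D - A. Diagonalising L (or applying a numerical eigensolver to the 5x5 matrix) gives the spectrum above. The largest eigenvalue, 5, is at most the vertex count 5.

[0, 2, 2, 3, 5]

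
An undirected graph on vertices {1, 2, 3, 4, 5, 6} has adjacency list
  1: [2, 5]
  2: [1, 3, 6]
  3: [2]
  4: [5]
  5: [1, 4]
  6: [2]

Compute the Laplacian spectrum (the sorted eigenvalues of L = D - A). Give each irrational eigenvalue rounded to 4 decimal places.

[0, 0.3249, 1, 1.4608, 3, 4.2143]

Reading degrees in the order [1, 2, 3, 4, 5, 6] gives [2, 3, 1, 1, 2, 1]; set D = diag(2, 3, 1, 1, 2, 1) and form L = D - A. L is symmetric positive semidefinite, so every eigenvalue is real and nonnegative. The single zero eigenvalue shows the graph is connected. The eigenvalues sum to 10, which equals trace(L) = 2|E|.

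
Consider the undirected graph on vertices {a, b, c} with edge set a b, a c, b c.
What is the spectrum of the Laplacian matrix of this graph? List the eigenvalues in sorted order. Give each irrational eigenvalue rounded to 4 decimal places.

Reading degrees in the order [a, b, c] gives [2, 2, 2]; set D = diag(2, 2, 2) and form L = D - A. Since every row of L sums to 0, the all-ones vector is in the kernel and 0 is an eigenvalue. The single zero eigenvalue shows the graph is connected. By the matrix-tree theorem the graph has (1/3) * product of the nonzero eigenvalues = 3 spanning trees.

[0, 3, 3]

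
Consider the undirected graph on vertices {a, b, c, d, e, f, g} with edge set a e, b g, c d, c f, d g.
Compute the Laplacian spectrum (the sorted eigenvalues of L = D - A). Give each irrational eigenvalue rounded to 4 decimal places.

With the vertex order [a, b, c, d, e, f, g], the degrees are [1, 1, 2, 2, 1, 1, 2], giving D = diag(1, 1, 2, 2, 1, 1, 2) and L = D - A. The multiplicity of 0 as a Laplacian eigenvalue equals the number of connected components. The 2 zero eigenvalues correspond to the 2 connected components. There are 2 zeros in the spectrum, matching the 2 components.

[0, 0, 0.3820, 1.3820, 2, 2.6180, 3.6180]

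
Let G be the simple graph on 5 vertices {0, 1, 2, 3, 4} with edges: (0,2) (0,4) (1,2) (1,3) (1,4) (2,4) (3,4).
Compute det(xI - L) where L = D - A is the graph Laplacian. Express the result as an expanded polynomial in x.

With the vertex order [0, 1, 2, 3, 4], the degrees are [2, 3, 3, 2, 4], giving D = diag(2, 3, 3, 2, 4) and L = D - A. L has integer entries, so p(x) = det(xI - L) has integer coefficients. Expanding the determinant yields x^5 - 14x^4 + 70x^3 - 146x^2 + 105x. Since p(0) = det(-L) = 0, x divides p(x). The largest eigenvalue, 5, is at most the vertex count 5. There is one zero in the spectrum, matching the 1 component.

x^5 - 14x^4 + 70x^3 - 146x^2 + 105x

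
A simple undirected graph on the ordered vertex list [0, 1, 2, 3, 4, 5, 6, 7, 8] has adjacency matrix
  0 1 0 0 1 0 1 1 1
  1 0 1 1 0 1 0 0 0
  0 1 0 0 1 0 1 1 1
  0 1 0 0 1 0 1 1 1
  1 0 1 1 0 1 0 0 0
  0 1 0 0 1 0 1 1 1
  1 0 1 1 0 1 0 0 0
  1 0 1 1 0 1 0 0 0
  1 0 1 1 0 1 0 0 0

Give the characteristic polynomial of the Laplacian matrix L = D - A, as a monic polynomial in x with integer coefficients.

Reading degrees in the order [0, 1, 2, 3, 4, 5, 6, 7, 8] gives [5, 4, 5, 5, 4, 5, 4, 4, 4]; set D = diag(5, 4, 5, 5, 4, 5, 4, 4, 4) and form L = D - A. The eigenvalues of L are [0, 4, 4, 4, 4, 5, 5, 5, 9]; the characteristic polynomial is the product of (x - lambda_i), which multiplies out to x^9 - 40x^8 + 690x^7 - 6720x^6 + 40485x^5 - 154704x^4 + 366560x^3 - 492800x^2 + 288000x. The constant term is 0 because L is singular (the all-ones vector lies in its kernel). The largest eigenvalue, 9, is at most the vertex count 9.

x^9 - 40x^8 + 690x^7 - 6720x^6 + 40485x^5 - 154704x^4 + 366560x^3 - 492800x^2 + 288000x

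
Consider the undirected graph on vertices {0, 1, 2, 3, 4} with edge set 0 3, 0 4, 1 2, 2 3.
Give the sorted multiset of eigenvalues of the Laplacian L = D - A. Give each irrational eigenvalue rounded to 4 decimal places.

Reading degrees in the order [0, 1, 2, 3, 4] gives [2, 1, 2, 2, 1]; set D = diag(2, 1, 2, 2, 1) and form L = D - A. The multiplicity of 0 as a Laplacian eigenvalue equals the number of connected components. There is one zero in the spectrum, matching the 1 component.

[0, 0.3820, 1.3820, 2.6180, 3.6180]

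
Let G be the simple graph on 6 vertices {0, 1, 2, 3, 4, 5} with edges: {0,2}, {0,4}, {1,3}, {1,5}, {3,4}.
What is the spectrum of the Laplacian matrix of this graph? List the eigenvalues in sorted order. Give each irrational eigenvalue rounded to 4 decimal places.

Reading degrees in the order [0, 1, 2, 3, 4, 5] gives [2, 2, 1, 2, 2, 1]; set D = diag(2, 2, 1, 2, 2, 1) and form L = D - A. L is symmetric positive semidefinite, so every eigenvalue is real and nonnegative. The single zero eigenvalue shows the graph is connected.

[0, 0.2679, 1, 2, 3, 3.7321]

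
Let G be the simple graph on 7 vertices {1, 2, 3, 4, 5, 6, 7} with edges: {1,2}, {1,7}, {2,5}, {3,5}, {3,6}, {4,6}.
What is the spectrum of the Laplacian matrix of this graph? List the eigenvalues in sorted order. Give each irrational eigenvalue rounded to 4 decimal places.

With the vertex order [1, 2, 3, 4, 5, 6, 7], the degrees are [2, 2, 2, 1, 2, 2, 1], giving D = diag(2, 2, 2, 1, 2, 2, 1) and L = D - A. Diagonalising L (or applying a numerical eigensolver to the 7x7 matrix) gives the spectrum above. The single zero eigenvalue shows the graph is connected. The eigenvalues sum to 12, which equals trace(L) = 2|E|. There is one zero in the spectrum, matching the 1 component.

[0, 0.1981, 0.7530, 1.5550, 2.4450, 3.2470, 3.8019]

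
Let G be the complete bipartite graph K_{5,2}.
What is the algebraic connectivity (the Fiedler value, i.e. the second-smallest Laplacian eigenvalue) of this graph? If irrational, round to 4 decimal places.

2

The graph has 7 vertices and degree multiset [5, 5, 2, 2, 2, 2, 2]; D is the diagonal matrix of degrees and L = D - A. The sorted Laplacian eigenvalues are [0, 2, 2, 2, 2, 5, 7]; the algebraic connectivity is the second entry, 2. By the matrix-tree theorem the graph has (1/7) * product of the nonzero eigenvalues = 80 spanning trees.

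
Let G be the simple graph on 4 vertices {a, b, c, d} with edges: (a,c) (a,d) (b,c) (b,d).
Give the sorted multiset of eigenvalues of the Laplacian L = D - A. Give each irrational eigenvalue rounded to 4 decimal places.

With the vertex order [a, b, c, d], the degrees are [2, 2, 2, 2], giving D = diag(2, 2, 2, 2) and L = D - A. Since every row of L sums to 0, the all-ones vector is in the kernel and 0 is an eigenvalue. The single zero eigenvalue shows the graph is connected.

[0, 2, 2, 4]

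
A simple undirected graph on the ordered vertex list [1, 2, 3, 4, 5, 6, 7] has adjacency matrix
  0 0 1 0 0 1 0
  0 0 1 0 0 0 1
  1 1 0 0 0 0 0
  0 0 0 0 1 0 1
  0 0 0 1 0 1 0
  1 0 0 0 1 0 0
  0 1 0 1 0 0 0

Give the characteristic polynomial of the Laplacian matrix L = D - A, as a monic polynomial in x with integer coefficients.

Each diagonal entry of L is the vertex degree and each off-diagonal entry is -1 where an edge is present, 0 otherwise; in the order [1, 2, 3, 4, 5, 6, 7] the diagonal is [2, 2, 2, 2, 2, 2, 2]. L has integer entries, so p(x) = det(xI - L) has integer coefficients. Expanding the determinant yields x^7 - 14x^6 + 77x^5 - 210x^4 + 294x^3 - 196x^2 + 49x. The coefficient of x^6 equals -trace(L) = -14, matching the sum of degrees. The largest eigenvalue, 3.8019, is at most the vertex count 7. There is one zero in the spectrum, matching the 1 component.

x^7 - 14x^6 + 77x^5 - 210x^4 + 294x^3 - 196x^2 + 49x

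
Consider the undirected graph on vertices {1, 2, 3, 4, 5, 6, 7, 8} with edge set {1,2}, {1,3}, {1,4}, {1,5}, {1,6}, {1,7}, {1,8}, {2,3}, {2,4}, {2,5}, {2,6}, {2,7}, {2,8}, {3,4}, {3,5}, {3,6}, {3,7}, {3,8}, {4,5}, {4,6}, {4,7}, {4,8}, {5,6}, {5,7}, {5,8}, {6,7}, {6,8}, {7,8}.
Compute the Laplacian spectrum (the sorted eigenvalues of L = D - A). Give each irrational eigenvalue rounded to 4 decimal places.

[0, 8, 8, 8, 8, 8, 8, 8]

Each diagonal entry of L is the vertex degree and each off-diagonal entry is -1 where an edge is present, 0 otherwise; in the order [1, 2, 3, 4, 5, 6, 7, 8] the diagonal is [7, 7, 7, 7, 7, 7, 7, 7]. Diagonalising L (or applying a numerical eigensolver to the 8x8 matrix) gives the spectrum above. The single zero eigenvalue shows the graph is connected. The eigenvalues sum to 56, which equals trace(L) = 2|E|.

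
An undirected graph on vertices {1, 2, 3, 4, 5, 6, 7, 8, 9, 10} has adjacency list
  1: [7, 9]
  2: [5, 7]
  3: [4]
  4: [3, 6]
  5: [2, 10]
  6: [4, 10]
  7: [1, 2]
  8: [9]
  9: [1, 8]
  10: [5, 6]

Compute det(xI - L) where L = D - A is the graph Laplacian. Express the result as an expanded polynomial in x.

Reading degrees in the order [1, 2, 3, 4, 5, 6, 7, 8, 9, 10] gives [2, 2, 1, 2, 2, 2, 2, 1, 2, 2]; set D = diag(2, 2, 1, 2, 2, 2, 2, 1, 2, 2) and form L = D - A. Computing det(xI - L) by cofactor expansion (or equivalently via sum-over-permutations) gives x^10 - 18x^9 + 136x^8 - 560x^7 + 1365x^6 - 2002x^5 + 1716x^4 - 792x^3 + 165x^2 - 10x. The constant term is 0 because L is singular (the all-ones vector lies in its kernel). The eigenvalues sum to 18, which equals trace(L) = 2|E|.

x^10 - 18x^9 + 136x^8 - 560x^7 + 1365x^6 - 2002x^5 + 1716x^4 - 792x^3 + 165x^2 - 10x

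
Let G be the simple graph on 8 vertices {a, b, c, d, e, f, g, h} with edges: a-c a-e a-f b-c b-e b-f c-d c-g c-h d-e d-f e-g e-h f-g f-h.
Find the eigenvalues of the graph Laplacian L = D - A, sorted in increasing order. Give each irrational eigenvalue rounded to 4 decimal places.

[0, 3, 3, 3, 3, 5, 5, 8]

Reading degrees in the order [a, b, c, d, e, f, g, h] gives [3, 3, 5, 3, 5, 5, 3, 3]; set D = diag(3, 3, 5, 3, 5, 5, 3, 3) and form L = D - A. The multiplicity of 0 as a Laplacian eigenvalue equals the number of connected components. By the matrix-tree theorem the graph has (1/8) * product of the nonzero eigenvalues = 2025 spanning trees.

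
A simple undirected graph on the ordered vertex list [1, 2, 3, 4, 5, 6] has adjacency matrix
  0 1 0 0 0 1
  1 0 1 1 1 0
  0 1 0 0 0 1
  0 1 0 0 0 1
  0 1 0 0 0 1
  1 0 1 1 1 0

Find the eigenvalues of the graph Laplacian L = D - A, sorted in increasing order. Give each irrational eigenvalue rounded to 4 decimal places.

[0, 2, 2, 2, 4, 6]

Each diagonal entry of L is the vertex degree and each off-diagonal entry is -1 where an edge is present, 0 otherwise; in the order [1, 2, 3, 4, 5, 6] the diagonal is [2, 4, 2, 2, 2, 4]. The multiplicity of 0 as a Laplacian eigenvalue equals the number of connected components. The single zero eigenvalue shows the graph is connected. The eigenvalues sum to 16, which equals trace(L) = 2|E|. The largest eigenvalue, 6, is at most the vertex count 6.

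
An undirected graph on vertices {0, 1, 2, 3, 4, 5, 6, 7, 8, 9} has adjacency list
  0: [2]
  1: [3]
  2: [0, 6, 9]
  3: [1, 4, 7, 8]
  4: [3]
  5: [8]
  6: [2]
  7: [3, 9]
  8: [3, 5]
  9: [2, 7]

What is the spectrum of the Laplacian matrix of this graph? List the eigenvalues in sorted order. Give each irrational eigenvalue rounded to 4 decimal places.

[0, 0.1442, 0.5188, 1, 1, 1, 2.3111, 2.6784, 4.1701, 5.1774]

With the vertex order [0, 1, 2, 3, 4, 5, 6, 7, 8, 9], the degrees are [1, 1, 3, 4, 1, 1, 1, 2, 2, 2], giving D = diag(1, 1, 3, 4, 1, 1, 1, 2, 2, 2) and L = D - A. The multiplicity of 0 as a Laplacian eigenvalue equals the number of connected components. The eigenvalues sum to 18, which equals trace(L) = 2|E|.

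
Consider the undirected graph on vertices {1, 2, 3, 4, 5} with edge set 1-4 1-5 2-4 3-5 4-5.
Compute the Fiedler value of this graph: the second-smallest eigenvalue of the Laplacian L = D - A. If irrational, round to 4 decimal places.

Each diagonal entry of L is the vertex degree and each off-diagonal entry is -1 where an edge is present, 0 otherwise; in the order [1, 2, 3, 4, 5] the diagonal is [2, 1, 1, 3, 3]. Computing the eigenvalues of L and sorting gives [0, 0.6972, 1.3820, 3.6180, 4.3028]. The Fiedler value lambda_2 = 0.6972 is strictly positive, so the graph is connected. By the matrix-tree theorem the graph has (1/5) * product of the nonzero eigenvalues = 3 spanning trees.

0.6972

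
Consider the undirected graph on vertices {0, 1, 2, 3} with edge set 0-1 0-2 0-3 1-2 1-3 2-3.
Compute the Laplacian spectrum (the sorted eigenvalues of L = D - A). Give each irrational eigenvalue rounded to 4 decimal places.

Reading degrees in the order [0, 1, 2, 3] gives [3, 3, 3, 3]; set D = diag(3, 3, 3, 3) and form L = D - A. Diagonalising L (or applying a numerical eigensolver to the 4x4 matrix) gives the spectrum above. The largest eigenvalue, 4, is at most the vertex count 4.

[0, 4, 4, 4]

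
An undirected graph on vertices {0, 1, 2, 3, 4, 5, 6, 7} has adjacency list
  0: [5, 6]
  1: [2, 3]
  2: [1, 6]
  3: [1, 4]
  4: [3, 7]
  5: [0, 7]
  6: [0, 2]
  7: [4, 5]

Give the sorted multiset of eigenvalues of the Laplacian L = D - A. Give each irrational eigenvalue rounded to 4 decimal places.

[0, 0.5858, 0.5858, 2, 2, 3.4142, 3.4142, 4]

Reading degrees in the order [0, 1, 2, 3, 4, 5, 6, 7] gives [2, 2, 2, 2, 2, 2, 2, 2]; set D = diag(2, 2, 2, 2, 2, 2, 2, 2) and form L = D - A. Diagonalising L (or applying a numerical eigensolver to the 8x8 matrix) gives the spectrum above. There is one zero in the spectrum, matching the 1 component.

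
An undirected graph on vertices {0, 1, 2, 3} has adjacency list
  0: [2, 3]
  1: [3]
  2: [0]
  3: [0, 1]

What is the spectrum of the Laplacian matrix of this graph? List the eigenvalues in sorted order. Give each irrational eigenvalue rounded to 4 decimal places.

[0, 0.5858, 2, 3.4142]

Reading degrees in the order [0, 1, 2, 3] gives [2, 1, 1, 2]; set D = diag(2, 1, 1, 2) and form L = D - A. Since every row of L sums to 0, the all-ones vector is in the kernel and 0 is an eigenvalue. The largest eigenvalue, 3.4142, is at most the vertex count 4.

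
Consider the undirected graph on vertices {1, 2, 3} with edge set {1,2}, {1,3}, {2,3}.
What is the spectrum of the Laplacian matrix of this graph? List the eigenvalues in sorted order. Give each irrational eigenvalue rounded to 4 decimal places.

[0, 3, 3]

With the vertex order [1, 2, 3], the degrees are [2, 2, 2], giving D = diag(2, 2, 2) and L = D - A. The multiplicity of 0 as a Laplacian eigenvalue equals the number of connected components. There is one zero in the spectrum, matching the 1 component. The eigenvalues sum to 6, which equals trace(L) = 2|E|.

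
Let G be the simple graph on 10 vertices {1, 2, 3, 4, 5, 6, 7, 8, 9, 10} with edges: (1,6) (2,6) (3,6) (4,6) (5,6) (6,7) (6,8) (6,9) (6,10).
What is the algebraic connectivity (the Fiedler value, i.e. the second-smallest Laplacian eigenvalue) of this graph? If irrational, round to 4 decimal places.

1

With the vertex order [1, 2, 3, 4, 5, 6, 7, 8, 9, 10], the degrees are [1, 1, 1, 1, 1, 9, 1, 1, 1, 1], giving D = diag(1, 1, 1, 1, 1, 9, 1, 1, 1, 1) and L = D - A. The smallest Laplacian eigenvalue is always 0. The next one, lambda_2 = 1, measures how hard the graph is to disconnect: larger values mean better connectivity. By the matrix-tree theorem the graph has (1/10) * product of the nonzero eigenvalues = 1 spanning tree.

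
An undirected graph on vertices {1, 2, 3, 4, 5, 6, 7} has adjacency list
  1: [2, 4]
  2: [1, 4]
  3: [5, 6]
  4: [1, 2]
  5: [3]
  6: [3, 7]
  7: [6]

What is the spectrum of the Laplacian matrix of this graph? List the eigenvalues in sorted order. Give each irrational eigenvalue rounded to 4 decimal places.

With the vertex order [1, 2, 3, 4, 5, 6, 7], the degrees are [2, 2, 2, 2, 1, 2, 1], giving D = diag(2, 2, 2, 2, 1, 2, 1) and L = D - A. The multiplicity of 0 as a Laplacian eigenvalue equals the number of connected components. The 2 zero eigenvalues correspond to the 2 connected components. There are 2 zeros in the spectrum, matching the 2 components. The eigenvalues sum to 12, which equals trace(L) = 2|E|.

[0, 0, 0.5858, 2, 3, 3, 3.4142]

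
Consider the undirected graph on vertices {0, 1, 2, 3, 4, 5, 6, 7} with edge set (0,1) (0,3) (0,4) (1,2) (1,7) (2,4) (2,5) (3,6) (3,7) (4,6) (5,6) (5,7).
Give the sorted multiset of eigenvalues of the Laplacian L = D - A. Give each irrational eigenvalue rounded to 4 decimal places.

With the vertex order [0, 1, 2, 3, 4, 5, 6, 7], the degrees are [3, 3, 3, 3, 3, 3, 3, 3], giving D = diag(3, 3, 3, 3, 3, 3, 3, 3) and L = D - A. Diagonalising L (or applying a numerical eigensolver to the 8x8 matrix) gives the spectrum above.

[0, 2, 2, 2, 4, 4, 4, 6]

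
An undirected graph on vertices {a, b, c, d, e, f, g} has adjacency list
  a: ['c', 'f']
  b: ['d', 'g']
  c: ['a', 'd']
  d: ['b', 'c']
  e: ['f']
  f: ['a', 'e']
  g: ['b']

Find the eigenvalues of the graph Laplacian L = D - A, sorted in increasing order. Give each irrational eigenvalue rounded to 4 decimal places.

With the vertex order [a, b, c, d, e, f, g], the degrees are [2, 2, 2, 2, 1, 2, 1], giving D = diag(2, 2, 2, 2, 1, 2, 1) and L = D - A. L is symmetric positive semidefinite, so every eigenvalue is real and nonnegative. The single zero eigenvalue shows the graph is connected. By the matrix-tree theorem the graph has (1/7) * product of the nonzero eigenvalues = 1 spanning tree. There is one zero in the spectrum, matching the 1 component.

[0, 0.1981, 0.7530, 1.5550, 2.4450, 3.2470, 3.8019]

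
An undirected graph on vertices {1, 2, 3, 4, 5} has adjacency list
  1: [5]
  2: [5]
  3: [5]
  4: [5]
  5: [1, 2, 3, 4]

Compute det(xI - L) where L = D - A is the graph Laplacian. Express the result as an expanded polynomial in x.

x^5 - 8x^4 + 18x^3 - 16x^2 + 5x

Reading degrees in the order [1, 2, 3, 4, 5] gives [1, 1, 1, 1, 4]; set D = diag(1, 1, 1, 1, 4) and form L = D - A. The eigenvalues of L are [0, 1, 1, 1, 5]; the characteristic polynomial is the product of (x - lambda_i), which multiplies out to x^5 - 8x^4 + 18x^3 - 16x^2 + 5x. The constant term is 0 because L is singular (the all-ones vector lies in its kernel). There is one zero in the spectrum, matching the 1 component.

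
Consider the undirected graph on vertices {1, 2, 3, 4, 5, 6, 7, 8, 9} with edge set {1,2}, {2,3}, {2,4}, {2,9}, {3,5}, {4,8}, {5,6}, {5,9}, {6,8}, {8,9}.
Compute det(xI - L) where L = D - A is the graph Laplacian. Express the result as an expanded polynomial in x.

x^9 - 20x^8 + 162x^7 - 686x^6 + 1632x^5 - 2170x^4 + 1485x^3 - 400x^2

With the vertex order [1, 2, 3, 4, 5, 6, 7, 8, 9], the degrees are [1, 4, 2, 2, 3, 2, 0, 3, 3], giving D = diag(1, 4, 2, 2, 3, 2, 0, 3, 3) and L = D - A. L has integer entries, so p(x) = det(xI - L) has integer coefficients. Expanding the determinant yields x^9 - 20x^8 + 162x^7 - 686x^6 + 1632x^5 - 2170x^4 + 1485x^3 - 400x^2. Since p(0) = det(-L) = 0, x divides p(x). The largest eigenvalue, 5.7529, is at most the vertex count 9.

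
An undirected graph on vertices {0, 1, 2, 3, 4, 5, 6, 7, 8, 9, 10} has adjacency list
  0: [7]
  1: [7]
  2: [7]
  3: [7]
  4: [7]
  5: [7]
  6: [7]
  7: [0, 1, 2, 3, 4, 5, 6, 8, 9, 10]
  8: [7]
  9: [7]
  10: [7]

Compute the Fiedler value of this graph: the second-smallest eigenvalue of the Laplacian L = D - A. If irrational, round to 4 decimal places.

1

Each diagonal entry of L is the vertex degree and each off-diagonal entry is -1 where an edge is present, 0 otherwise; in the order [0, 1, 2, 3, 4, 5, 6, 7, 8, 9, 10] the diagonal is [1, 1, 1, 1, 1, 1, 1, 10, 1, 1, 1]. The smallest Laplacian eigenvalue is always 0. The next one, lambda_2 = 1, measures how hard the graph is to disconnect: larger values mean better connectivity.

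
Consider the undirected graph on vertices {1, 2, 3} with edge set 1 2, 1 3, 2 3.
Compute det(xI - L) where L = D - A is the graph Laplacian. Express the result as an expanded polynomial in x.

Reading degrees in the order [1, 2, 3] gives [2, 2, 2]; set D = diag(2, 2, 2) and form L = D - A. L has integer entries, so p(x) = det(xI - L) has integer coefficients. Expanding the determinant yields x^3 - 6x^2 + 9x. The constant term is 0 because L is singular (the all-ones vector lies in its kernel). The largest eigenvalue, 3, is at most the vertex count 3.

x^3 - 6x^2 + 9x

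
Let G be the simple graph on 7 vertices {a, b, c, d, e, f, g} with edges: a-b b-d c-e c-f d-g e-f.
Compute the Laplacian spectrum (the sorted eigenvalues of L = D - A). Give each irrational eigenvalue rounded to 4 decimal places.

[0, 0, 0.5858, 2, 3, 3, 3.4142]

With the vertex order [a, b, c, d, e, f, g], the degrees are [1, 2, 2, 2, 2, 2, 1], giving D = diag(1, 2, 2, 2, 2, 2, 1) and L = D - A. Since every row of L sums to 0, the all-ones vector is in the kernel and 0 is an eigenvalue. The 2 zero eigenvalues correspond to the 2 connected components. There are 2 zeros in the spectrum, matching the 2 components. The largest eigenvalue, 3.4142, is at most the vertex count 7.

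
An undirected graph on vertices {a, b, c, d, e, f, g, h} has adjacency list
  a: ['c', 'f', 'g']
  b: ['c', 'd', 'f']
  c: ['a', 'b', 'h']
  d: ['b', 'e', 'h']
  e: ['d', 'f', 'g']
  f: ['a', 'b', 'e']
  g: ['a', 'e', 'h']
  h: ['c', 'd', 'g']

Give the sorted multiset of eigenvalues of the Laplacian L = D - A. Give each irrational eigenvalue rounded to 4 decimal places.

[0, 2, 2, 2, 4, 4, 4, 6]

With the vertex order [a, b, c, d, e, f, g, h], the degrees are [3, 3, 3, 3, 3, 3, 3, 3], giving D = diag(3, 3, 3, 3, 3, 3, 3, 3) and L = D - A. Diagonalising L (or applying a numerical eigensolver to the 8x8 matrix) gives the spectrum above.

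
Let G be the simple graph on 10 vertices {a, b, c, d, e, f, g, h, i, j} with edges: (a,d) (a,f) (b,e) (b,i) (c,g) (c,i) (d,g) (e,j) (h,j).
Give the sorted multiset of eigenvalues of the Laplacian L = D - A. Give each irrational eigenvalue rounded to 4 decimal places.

[0, 0.0979, 0.3820, 0.8244, 1.3820, 2, 2.6180, 3.1756, 3.6180, 3.9021]

Each diagonal entry of L is the vertex degree and each off-diagonal entry is -1 where an edge is present, 0 otherwise; in the order [a, b, c, d, e, f, g, h, i, j] the diagonal is [2, 2, 2, 2, 2, 1, 2, 1, 2, 2]. L is symmetric positive semidefinite, so every eigenvalue is real and nonnegative. There is one zero in the spectrum, matching the 1 component. The largest eigenvalue, 3.9021, is at most the vertex count 10.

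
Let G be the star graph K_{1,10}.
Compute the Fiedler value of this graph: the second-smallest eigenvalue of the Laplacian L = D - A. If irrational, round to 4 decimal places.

The graph has 11 vertices and degree multiset [10, 1, 1, 1, 1, 1, 1, 1, 1, 1, 1]; D is the diagonal matrix of degrees and L = D - A. Computing the eigenvalues of L and sorting gives [0, 1, 1, 1, 1, 1, 1, 1, 1, 1, 11]. The Fiedler value lambda_2 = 1 is strictly positive, so the graph is connected. The eigenvalues sum to 20, which equals trace(L) = 2|E|.

1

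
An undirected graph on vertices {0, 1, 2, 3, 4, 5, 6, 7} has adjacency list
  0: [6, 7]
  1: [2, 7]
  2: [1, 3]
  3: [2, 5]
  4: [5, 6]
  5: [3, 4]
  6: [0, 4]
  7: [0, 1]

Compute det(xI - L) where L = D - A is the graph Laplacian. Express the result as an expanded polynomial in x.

x^8 - 16x^7 + 104x^6 - 352x^5 + 660x^4 - 672x^3 + 336x^2 - 64x

Each diagonal entry of L is the vertex degree and each off-diagonal entry is -1 where an edge is present, 0 otherwise; in the order [0, 1, 2, 3, 4, 5, 6, 7] the diagonal is [2, 2, 2, 2, 2, 2, 2, 2]. L has integer entries, so p(x) = det(xI - L) has integer coefficients. Expanding the determinant yields x^8 - 16x^7 + 104x^6 - 352x^5 + 660x^4 - 672x^3 + 336x^2 - 64x. The coefficient of x^7 equals -trace(L) = -16, matching the sum of degrees. The largest eigenvalue, 4, is at most the vertex count 8. There is one zero in the spectrum, matching the 1 component.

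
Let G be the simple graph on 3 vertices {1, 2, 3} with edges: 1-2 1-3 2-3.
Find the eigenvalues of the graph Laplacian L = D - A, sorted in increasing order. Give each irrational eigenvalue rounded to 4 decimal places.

With the vertex order [1, 2, 3], the degrees are [2, 2, 2], giving D = diag(2, 2, 2) and L = D - A. Since every row of L sums to 0, the all-ones vector is in the kernel and 0 is an eigenvalue.

[0, 3, 3]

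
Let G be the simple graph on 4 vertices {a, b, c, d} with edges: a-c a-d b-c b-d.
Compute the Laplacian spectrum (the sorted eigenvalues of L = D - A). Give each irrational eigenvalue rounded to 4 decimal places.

[0, 2, 2, 4]

Each diagonal entry of L is the vertex degree and each off-diagonal entry is -1 where an edge is present, 0 otherwise; in the order [a, b, c, d] the diagonal is [2, 2, 2, 2]. Since every row of L sums to 0, the all-ones vector is in the kernel and 0 is an eigenvalue. The eigenvalues sum to 8, which equals trace(L) = 2|E|.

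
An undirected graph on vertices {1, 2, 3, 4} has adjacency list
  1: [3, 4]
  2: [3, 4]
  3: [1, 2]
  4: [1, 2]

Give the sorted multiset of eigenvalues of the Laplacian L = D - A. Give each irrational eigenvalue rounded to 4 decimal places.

With the vertex order [1, 2, 3, 4], the degrees are [2, 2, 2, 2], giving D = diag(2, 2, 2, 2) and L = D - A. The multiplicity of 0 as a Laplacian eigenvalue equals the number of connected components. The single zero eigenvalue shows the graph is connected. There is one zero in the spectrum, matching the 1 component. The eigenvalues sum to 8, which equals trace(L) = 2|E|.

[0, 2, 2, 4]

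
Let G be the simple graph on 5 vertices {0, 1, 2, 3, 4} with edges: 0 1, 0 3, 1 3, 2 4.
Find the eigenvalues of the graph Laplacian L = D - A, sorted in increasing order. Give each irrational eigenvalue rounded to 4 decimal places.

Each diagonal entry of L is the vertex degree and each off-diagonal entry is -1 where an edge is present, 0 otherwise; in the order [0, 1, 2, 3, 4] the diagonal is [2, 2, 1, 2, 1]. Since every row of L sums to 0, the all-ones vector is in the kernel and 0 is an eigenvalue. The 2 zero eigenvalues correspond to the 2 connected components. The largest eigenvalue, 3, is at most the vertex count 5.

[0, 0, 2, 3, 3]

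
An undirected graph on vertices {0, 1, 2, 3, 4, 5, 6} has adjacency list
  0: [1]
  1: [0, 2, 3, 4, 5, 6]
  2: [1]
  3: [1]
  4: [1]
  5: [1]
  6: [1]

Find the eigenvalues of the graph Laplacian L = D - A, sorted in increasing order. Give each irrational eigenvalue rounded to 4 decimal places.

With the vertex order [0, 1, 2, 3, 4, 5, 6], the degrees are [1, 6, 1, 1, 1, 1, 1], giving D = diag(1, 6, 1, 1, 1, 1, 1) and L = D - A. L is symmetric positive semidefinite, so every eigenvalue is real and nonnegative. By the matrix-tree theorem the graph has (1/7) * product of the nonzero eigenvalues = 1 spanning tree.

[0, 1, 1, 1, 1, 1, 7]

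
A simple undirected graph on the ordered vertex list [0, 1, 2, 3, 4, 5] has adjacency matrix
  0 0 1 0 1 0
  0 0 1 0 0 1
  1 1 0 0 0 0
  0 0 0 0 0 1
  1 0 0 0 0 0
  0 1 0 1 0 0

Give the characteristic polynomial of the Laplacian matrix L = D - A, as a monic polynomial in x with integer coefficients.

Each diagonal entry of L is the vertex degree and each off-diagonal entry is -1 where an edge is present, 0 otherwise; in the order [0, 1, 2, 3, 4, 5] the diagonal is [2, 2, 2, 1, 1, 2]. L has integer entries, so p(x) = det(xI - L) has integer coefficients. Expanding the determinant yields x^6 - 10x^5 + 36x^4 - 56x^3 + 35x^2 - 6x. Since p(0) = det(-L) = 0, x divides p(x). There is one zero in the spectrum, matching the 1 component.

x^6 - 10x^5 + 36x^4 - 56x^3 + 35x^2 - 6x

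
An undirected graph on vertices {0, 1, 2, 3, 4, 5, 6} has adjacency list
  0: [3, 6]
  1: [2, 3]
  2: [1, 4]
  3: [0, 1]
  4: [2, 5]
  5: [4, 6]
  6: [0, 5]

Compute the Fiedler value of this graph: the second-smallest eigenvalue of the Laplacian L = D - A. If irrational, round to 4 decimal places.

With the vertex order [0, 1, 2, 3, 4, 5, 6], the degrees are [2, 2, 2, 2, 2, 2, 2], giving D = diag(2, 2, 2, 2, 2, 2, 2) and L = D - A. The sorted Laplacian eigenvalues are [0, 0.7530, 0.7530, 2.4450, 2.4450, 3.8019, 3.8019]; the algebraic connectivity is the second entry, 0.7530.

0.7530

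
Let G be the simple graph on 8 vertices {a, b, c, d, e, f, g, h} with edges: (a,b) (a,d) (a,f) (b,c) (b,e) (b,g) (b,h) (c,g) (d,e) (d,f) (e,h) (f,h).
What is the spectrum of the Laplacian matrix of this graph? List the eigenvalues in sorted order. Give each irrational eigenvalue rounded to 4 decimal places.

With the vertex order [a, b, c, d, e, f, g, h], the degrees are [3, 5, 2, 3, 3, 3, 2, 3], giving D = diag(3, 5, 2, 3, 3, 3, 2, 3) and L = D - A. The multiplicity of 0 as a Laplacian eigenvalue equals the number of connected components. The eigenvalues sum to 24, which equals trace(L) = 2|E|.

[0, 0.7715, 2.2226, 3, 3, 3.6980, 5, 6.3079]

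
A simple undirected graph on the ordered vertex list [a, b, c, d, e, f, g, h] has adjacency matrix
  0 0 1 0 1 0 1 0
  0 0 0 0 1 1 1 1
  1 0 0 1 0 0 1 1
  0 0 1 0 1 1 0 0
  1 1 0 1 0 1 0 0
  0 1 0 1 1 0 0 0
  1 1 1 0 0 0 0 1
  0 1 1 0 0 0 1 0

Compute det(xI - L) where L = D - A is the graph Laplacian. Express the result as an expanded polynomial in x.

x^8 - 28x^7 + 328x^6 - 2078x^5 + 7665x^4 - 16402x^3 + 18775x^2 - 8824x

With the vertex order [a, b, c, d, e, f, g, h], the degrees are [3, 4, 4, 3, 4, 3, 4, 3], giving D = diag(3, 4, 4, 3, 4, 3, 4, 3) and L = D - A. Computing det(xI - L) by cofactor expansion (or equivalently via sum-over-permutations) gives x^8 - 28x^7 + 328x^6 - 2078x^5 + 7665x^4 - 16402x^3 + 18775x^2 - 8824x. Since p(0) = det(-L) = 0, x divides p(x). There is one zero in the spectrum, matching the 1 component.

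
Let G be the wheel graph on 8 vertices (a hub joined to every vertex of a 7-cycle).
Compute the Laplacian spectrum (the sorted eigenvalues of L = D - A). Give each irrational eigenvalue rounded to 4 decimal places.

[0, 1.7530, 1.7530, 3.4450, 3.4450, 4.8019, 4.8019, 8]

The graph has 8 vertices and degree multiset [7, 3, 3, 3, 3, 3, 3, 3]; D is the diagonal matrix of degrees and L = D - A. L is symmetric positive semidefinite, so every eigenvalue is real and nonnegative. The single zero eigenvalue shows the graph is connected. The largest eigenvalue, 8, is at most the vertex count 8. The eigenvalues sum to 28, which equals trace(L) = 2|E|.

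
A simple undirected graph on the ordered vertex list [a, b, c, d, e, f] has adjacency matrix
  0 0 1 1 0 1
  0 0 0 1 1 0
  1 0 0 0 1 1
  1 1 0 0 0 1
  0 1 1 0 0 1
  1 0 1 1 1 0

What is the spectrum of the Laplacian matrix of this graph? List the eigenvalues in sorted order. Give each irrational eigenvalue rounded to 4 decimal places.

Each diagonal entry of L is the vertex degree and each off-diagonal entry is -1 where an edge is present, 0 otherwise; in the order [a, b, c, d, e, f] the diagonal is [3, 2, 3, 3, 3, 4]. Since every row of L sums to 0, the all-ones vector is in the kernel and 0 is an eigenvalue. The largest eigenvalue, 5.3028, is at most the vertex count 6.

[0, 1.6972, 2.3820, 4, 4.6180, 5.3028]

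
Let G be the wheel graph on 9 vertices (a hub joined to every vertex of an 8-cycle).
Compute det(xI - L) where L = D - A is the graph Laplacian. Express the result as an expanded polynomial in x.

The graph has 9 vertices and degree multiset [8, 3, 3, 3, 3, 3, 3, 3, 3]; D is the diagonal matrix of degrees and L = D - A. L has integer entries, so p(x) = det(xI - L) has integer coefficients. Expanding the determinant yields x^9 - 32x^8 + 428x^7 - 3136x^6 + 13786x^5 - 37232x^4 + 60276x^3 - 53424x^2 + 19845x. The coefficient of x^8 equals -trace(L) = -32, matching the sum of degrees. The largest eigenvalue, 9, is at most the vertex count 9.

x^9 - 32x^8 + 428x^7 - 3136x^6 + 13786x^5 - 37232x^4 + 60276x^3 - 53424x^2 + 19845x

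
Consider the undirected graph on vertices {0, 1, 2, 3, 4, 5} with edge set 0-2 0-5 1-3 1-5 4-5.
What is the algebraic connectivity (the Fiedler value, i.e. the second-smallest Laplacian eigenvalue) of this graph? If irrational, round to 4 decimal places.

0.3820

Reading degrees in the order [0, 1, 2, 3, 4, 5] gives [2, 2, 1, 1, 1, 3]; set D = diag(2, 2, 1, 1, 1, 3) and form L = D - A. Computing the eigenvalues of L and sorting gives [0, 0.3820, 0.6972, 2, 2.6180, 4.3028]. The Fiedler value lambda_2 = 0.3820 is strictly positive, so the graph is connected. By the matrix-tree theorem the graph has (1/6) * product of the nonzero eigenvalues = 1 spanning tree.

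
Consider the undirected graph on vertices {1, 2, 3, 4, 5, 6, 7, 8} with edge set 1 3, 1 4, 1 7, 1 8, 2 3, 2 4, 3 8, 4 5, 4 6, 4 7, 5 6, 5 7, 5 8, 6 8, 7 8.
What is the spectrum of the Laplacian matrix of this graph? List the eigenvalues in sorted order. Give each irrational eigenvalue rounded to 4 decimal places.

Reading degrees in the order [1, 2, 3, 4, 5, 6, 7, 8] gives [4, 2, 3, 5, 4, 3, 4, 5]; set D = diag(4, 2, 3, 5, 4, 3, 4, 5) and form L = D - A. Diagonalising L (or applying a numerical eigensolver to the 8x8 matrix) gives the spectrum above.

[0, 1.5429, 2.5858, 3.3454, 4.4969, 5.4142, 5.7422, 6.8726]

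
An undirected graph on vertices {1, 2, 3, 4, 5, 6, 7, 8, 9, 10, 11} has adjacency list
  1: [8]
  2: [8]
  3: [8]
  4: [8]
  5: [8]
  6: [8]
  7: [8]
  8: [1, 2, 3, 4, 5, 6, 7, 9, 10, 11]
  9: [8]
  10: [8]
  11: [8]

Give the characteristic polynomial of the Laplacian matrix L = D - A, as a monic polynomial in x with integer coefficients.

x^11 - 20x^10 + 135x^9 - 480x^8 + 1050x^7 - 1512x^6 + 1470x^5 - 960x^4 + 405x^3 - 100x^2 + 11x

With the vertex order [1, 2, 3, 4, 5, 6, 7, 8, 9, 10, 11], the degrees are [1, 1, 1, 1, 1, 1, 1, 10, 1, 1, 1], giving D = diag(1, 1, 1, 1, 1, 1, 1, 10, 1, 1, 1) and L = D - A. The eigenvalues of L are [0, 1, 1, 1, 1, 1, 1, 1, 1, 1, 11]; the characteristic polynomial is the product of (x - lambda_i), which multiplies out to x^11 - 20x^10 + 135x^9 - 480x^8 + 1050x^7 - 1512x^6 + 1470x^5 - 960x^4 + 405x^3 - 100x^2 + 11x. Since p(0) = det(-L) = 0, x divides p(x).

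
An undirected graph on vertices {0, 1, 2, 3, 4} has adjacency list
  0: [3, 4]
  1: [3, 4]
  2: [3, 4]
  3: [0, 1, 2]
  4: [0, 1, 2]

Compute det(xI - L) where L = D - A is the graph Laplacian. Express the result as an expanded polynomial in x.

x^5 - 12x^4 + 51x^3 - 92x^2 + 60x

Each diagonal entry of L is the vertex degree and each off-diagonal entry is -1 where an edge is present, 0 otherwise; in the order [0, 1, 2, 3, 4] the diagonal is [2, 2, 2, 3, 3]. Computing det(xI - L) by cofactor expansion (or equivalently via sum-over-permutations) gives x^5 - 12x^4 + 51x^3 - 92x^2 + 60x. The constant term is 0 because L is singular (the all-ones vector lies in its kernel).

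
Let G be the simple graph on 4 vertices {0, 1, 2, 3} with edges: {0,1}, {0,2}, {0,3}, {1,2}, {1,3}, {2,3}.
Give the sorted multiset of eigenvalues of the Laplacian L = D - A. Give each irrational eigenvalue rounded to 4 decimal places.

Reading degrees in the order [0, 1, 2, 3] gives [3, 3, 3, 3]; set D = diag(3, 3, 3, 3) and form L = D - A. L is symmetric positive semidefinite, so every eigenvalue is real and nonnegative. The eigenvalues sum to 12, which equals trace(L) = 2|E|.

[0, 4, 4, 4]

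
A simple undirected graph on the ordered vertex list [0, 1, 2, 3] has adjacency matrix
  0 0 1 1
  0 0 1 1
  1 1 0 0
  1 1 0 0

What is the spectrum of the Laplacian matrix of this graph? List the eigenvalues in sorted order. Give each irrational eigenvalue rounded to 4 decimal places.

Reading degrees in the order [0, 1, 2, 3] gives [2, 2, 2, 2]; set D = diag(2, 2, 2, 2) and form L = D - A. The multiplicity of 0 as a Laplacian eigenvalue equals the number of connected components. The largest eigenvalue, 4, is at most the vertex count 4. By the matrix-tree theorem the graph has (1/4) * product of the nonzero eigenvalues = 4 spanning trees.

[0, 2, 2, 4]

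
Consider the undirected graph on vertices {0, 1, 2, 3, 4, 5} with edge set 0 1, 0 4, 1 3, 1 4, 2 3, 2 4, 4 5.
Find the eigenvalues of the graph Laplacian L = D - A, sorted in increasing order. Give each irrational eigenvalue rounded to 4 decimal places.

[0, 0.8817, 1.4506, 2.5341, 3.8647, 5.2688]

With the vertex order [0, 1, 2, 3, 4, 5], the degrees are [2, 3, 2, 2, 4, 1], giving D = diag(2, 3, 2, 2, 4, 1) and L = D - A. L is symmetric positive semidefinite, so every eigenvalue is real and nonnegative. There is one zero in the spectrum, matching the 1 component. The eigenvalues sum to 14, which equals trace(L) = 2|E|.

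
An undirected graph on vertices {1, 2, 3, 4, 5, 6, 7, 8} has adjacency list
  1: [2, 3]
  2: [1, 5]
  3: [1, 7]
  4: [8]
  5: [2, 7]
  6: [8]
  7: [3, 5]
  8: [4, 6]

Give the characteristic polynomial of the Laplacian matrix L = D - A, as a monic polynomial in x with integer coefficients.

x^8 - 14x^7 + 78x^6 - 220x^5 + 330x^4 - 250x^3 + 75x^2

Each diagonal entry of L is the vertex degree and each off-diagonal entry is -1 where an edge is present, 0 otherwise; in the order [1, 2, 3, 4, 5, 6, 7, 8] the diagonal is [2, 2, 2, 1, 2, 1, 2, 2]. L has integer entries, so p(x) = det(xI - L) has integer coefficients. Expanding the determinant yields x^8 - 14x^7 + 78x^6 - 220x^5 + 330x^4 - 250x^3 + 75x^2. The constant term is 0 because L is singular (the all-ones vector lies in its kernel). There are 2 zeros in the spectrum, matching the 2 components.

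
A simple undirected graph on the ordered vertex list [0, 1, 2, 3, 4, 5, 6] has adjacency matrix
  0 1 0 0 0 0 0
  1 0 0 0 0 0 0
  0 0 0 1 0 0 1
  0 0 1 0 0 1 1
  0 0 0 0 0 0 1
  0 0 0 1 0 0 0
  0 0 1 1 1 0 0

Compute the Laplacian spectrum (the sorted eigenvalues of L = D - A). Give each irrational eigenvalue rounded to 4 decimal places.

[0, 0, 0.6972, 1.3820, 2, 3.6180, 4.3028]

Each diagonal entry of L is the vertex degree and each off-diagonal entry is -1 where an edge is present, 0 otherwise; in the order [0, 1, 2, 3, 4, 5, 6] the diagonal is [1, 1, 2, 3, 1, 1, 3]. L is symmetric positive semidefinite, so every eigenvalue is real and nonnegative. The 2 zero eigenvalues correspond to the 2 connected components. The largest eigenvalue, 4.3028, is at most the vertex count 7.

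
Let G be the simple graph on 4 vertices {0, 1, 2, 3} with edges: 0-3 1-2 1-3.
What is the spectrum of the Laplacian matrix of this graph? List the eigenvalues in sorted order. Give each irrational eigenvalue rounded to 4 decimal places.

[0, 0.5858, 2, 3.4142]

With the vertex order [0, 1, 2, 3], the degrees are [1, 2, 1, 2], giving D = diag(1, 2, 1, 2) and L = D - A. Diagonalising L (or applying a numerical eigensolver to the 4x4 matrix) gives the spectrum above. The single zero eigenvalue shows the graph is connected.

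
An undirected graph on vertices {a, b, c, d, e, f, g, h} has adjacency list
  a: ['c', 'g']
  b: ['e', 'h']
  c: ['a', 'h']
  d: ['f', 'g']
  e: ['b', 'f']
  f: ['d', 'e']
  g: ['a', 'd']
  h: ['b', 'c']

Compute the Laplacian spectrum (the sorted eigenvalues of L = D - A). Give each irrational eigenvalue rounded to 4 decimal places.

Each diagonal entry of L is the vertex degree and each off-diagonal entry is -1 where an edge is present, 0 otherwise; in the order [a, b, c, d, e, f, g, h] the diagonal is [2, 2, 2, 2, 2, 2, 2, 2]. Diagonalising L (or applying a numerical eigensolver to the 8x8 matrix) gives the spectrum above.

[0, 0.5858, 0.5858, 2, 2, 3.4142, 3.4142, 4]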